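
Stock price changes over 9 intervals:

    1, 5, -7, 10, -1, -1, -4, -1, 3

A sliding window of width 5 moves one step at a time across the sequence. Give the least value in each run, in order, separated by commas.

(1, 5, -7, 10, -1) → min -7
(5, -7, 10, -1, -1) → min -7
(-7, 10, -1, -1, -4) → min -7
(10, -1, -1, -4, -1) → min -4
(-1, -1, -4, -1, 3) → min -4

-7, -7, -7, -4, -4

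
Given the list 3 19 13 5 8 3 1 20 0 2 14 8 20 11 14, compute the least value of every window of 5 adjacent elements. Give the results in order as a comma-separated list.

3 19 13 5 8 → min 3
19 13 5 8 3 → min 3
13 5 8 3 1 → min 1
5 8 3 1 20 → min 1
8 3 1 20 0 → min 0
3 1 20 0 2 → min 0
1 20 0 2 14 → min 0
20 0 2 14 8 → min 0
0 2 14 8 20 → min 0
2 14 8 20 11 → min 2
14 8 20 11 14 → min 8

3, 3, 1, 1, 0, 0, 0, 0, 0, 2, 8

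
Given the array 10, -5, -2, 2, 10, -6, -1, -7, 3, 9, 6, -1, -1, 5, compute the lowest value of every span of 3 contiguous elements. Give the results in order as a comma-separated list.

-5, -5, -2, -6, -6, -7, -7, -7, 3, -1, -1, -1

(10, -5, -2) → min -5
(-5, -2, 2) → min -5
(-2, 2, 10) → min -2
(2, 10, -6) → min -6
(10, -6, -1) → min -6
(-6, -1, -7) → min -7
(-1, -7, 3) → min -7
(-7, 3, 9) → min -7
(3, 9, 6) → min 3
(9, 6, -1) → min -1
(6, -1, -1) → min -1
(-1, -1, 5) → min -1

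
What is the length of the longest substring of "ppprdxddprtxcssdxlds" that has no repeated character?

add p: [p] len 1
add p (repeat p, move left end past it): [p] len 1
add p (repeat p, move left end past it): [p] len 1
add r: [p, r] len 2
add d: [p, r, d] len 3
add x: [p, r, d, x] len 4
add d (repeat d, move left end past it): [x, d] len 2
add d (repeat d, move left end past it): [d] len 1
add p: [d, p] len 2
add r: [d, p, r] len 3
add t: [d, p, r, t] len 4
add x: [d, p, r, t, x] len 5
add c: [d, p, r, t, x, c] len 6
add s: [d, p, r, t, x, c, s] len 7
add s (repeat s, move left end past it): [s] len 1
add d: [s, d] len 2
add x: [s, d, x] len 3
add l: [s, d, x, l] len 4
add d (repeat d, move left end past it): [x, l, d] len 3
add s: [x, l, d, s] len 4
Longest all-distinct length: 7.

7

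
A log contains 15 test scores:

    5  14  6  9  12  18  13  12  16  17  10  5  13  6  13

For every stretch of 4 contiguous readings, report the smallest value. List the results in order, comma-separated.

5, 6, 6, 9, 12, 12, 12, 10, 5, 5, 5, 5

[5, 14, 6, 9] → min 5
[14, 6, 9, 12] → min 6
[6, 9, 12, 18] → min 6
[9, 12, 18, 13] → min 9
[12, 18, 13, 12] → min 12
[18, 13, 12, 16] → min 12
[13, 12, 16, 17] → min 12
[12, 16, 17, 10] → min 10
[16, 17, 10, 5] → min 5
[17, 10, 5, 13] → min 5
[10, 5, 13, 6] → min 5
[5, 13, 6, 13] → min 5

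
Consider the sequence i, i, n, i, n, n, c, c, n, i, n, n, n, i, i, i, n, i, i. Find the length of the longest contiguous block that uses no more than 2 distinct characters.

add i: window [i] (1 distinct), len 1
add i: window [i, i] (1 distinct), len 2
add n: window [i, i, n] (2 distinct), len 3
add i: window [i, i, n, i] (2 distinct), len 4
add n: window [i, i, n, i, n] (2 distinct), len 5
add n: window [i, i, n, i, n, n] (2 distinct), len 6
add c: window [n, n, c] (2 distinct), len 3
add c: window [n, n, c, c] (2 distinct), len 4
add n: window [n, n, c, c, n] (2 distinct), len 5
add i: window [n, i] (2 distinct), len 2
add n: window [n, i, n] (2 distinct), len 3
add n: window [n, i, n, n] (2 distinct), len 4
add n: window [n, i, n, n, n] (2 distinct), len 5
add i: window [n, i, n, n, n, i] (2 distinct), len 6
add i: window [n, i, n, n, n, i, i] (2 distinct), len 7
add i: window [n, i, n, n, n, i, i, i] (2 distinct), len 8
add n: window [n, i, n, n, n, i, i, i, n] (2 distinct), len 9
add i: window [n, i, n, n, n, i, i, i, n, i] (2 distinct), len 10
add i: window [n, i, n, n, n, i, i, i, n, i, i] (2 distinct), len 11
Longest length with ≤2 distinct: 11.

11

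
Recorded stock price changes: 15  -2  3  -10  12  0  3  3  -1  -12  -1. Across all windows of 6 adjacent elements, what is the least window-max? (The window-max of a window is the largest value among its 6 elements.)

3

[15, -2, 3, -10, 12, 0] → max 15
[-2, 3, -10, 12, 0, 3] → max 12
[3, -10, 12, 0, 3, 3] → max 12
[-10, 12, 0, 3, 3, -1] → max 12
[12, 0, 3, 3, -1, -12] → max 12
[0, 3, 3, -1, -12, -1] → max 3
Least of these is 3.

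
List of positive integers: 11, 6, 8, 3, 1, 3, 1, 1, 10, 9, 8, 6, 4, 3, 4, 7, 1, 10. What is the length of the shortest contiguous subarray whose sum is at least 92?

18

add 11: running sum 11 < 92
add 6: running sum 17 < 92
add 8: running sum 25 < 92
add 3: running sum 28 < 92
add 1: running sum 29 < 92
add 3: running sum 32 < 92
add 1: running sum 33 < 92
add 1: running sum 34 < 92
add 10: running sum 44 < 92
add 9: running sum 53 < 92
add 8: running sum 61 < 92
add 6: running sum 67 < 92
add 4: running sum 71 < 92
add 3: running sum 74 < 92
add 4: running sum 78 < 92
add 7: running sum 85 < 92
add 1: running sum 86 < 92
add 10: shortest ending here [11, 6, 8, 3, 1, 3, 1, 1, 10, 9, 8, 6, 4, 3, 4, 7, 1, 10] sum 96, len 18
Shortest qualifying length: 18.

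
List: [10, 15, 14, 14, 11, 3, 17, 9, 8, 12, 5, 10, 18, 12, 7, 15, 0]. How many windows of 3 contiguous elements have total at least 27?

(10, 15, 14) → sum 39  ≥ 27 ✓
(15, 14, 14) → sum 43  ≥ 27 ✓
(14, 14, 11) → sum 39  ≥ 27 ✓
(14, 11, 3) → sum 28  ≥ 27 ✓
(11, 3, 17) → sum 31  ≥ 27 ✓
(3, 17, 9) → sum 29  ≥ 27 ✓
(17, 9, 8) → sum 34  ≥ 27 ✓
(9, 8, 12) → sum 29  ≥ 27 ✓
(8, 12, 5) → sum 25
(12, 5, 10) → sum 27  ≥ 27 ✓
(5, 10, 18) → sum 33  ≥ 27 ✓
(10, 18, 12) → sum 40  ≥ 27 ✓
(18, 12, 7) → sum 37  ≥ 27 ✓
(12, 7, 15) → sum 34  ≥ 27 ✓
(7, 15, 0) → sum 22
13 windows satisfy the condition.

13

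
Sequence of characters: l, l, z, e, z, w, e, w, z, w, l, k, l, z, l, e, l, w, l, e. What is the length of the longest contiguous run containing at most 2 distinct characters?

Extend right; when distinct count exceeds 2, shrink from the left:
[l] 1 distinct, len 1
[l, l] 1 distinct, len 2
[l, l, z] 2 distinct, len 3
[z, e] 2 distinct, len 2
[z, e, z] 2 distinct, len 3
[z, w] 2 distinct, len 2
[w, e] 2 distinct, len 2
[w, e, w] 2 distinct, len 3
[w, z] 2 distinct, len 2
[w, z, w] 2 distinct, len 3
[w, l] 2 distinct, len 2
[l, k] 2 distinct, len 2
[l, k, l] 2 distinct, len 3
[l, z] 2 distinct, len 2
[l, z, l] 2 distinct, len 3
[l, e] 2 distinct, len 2
[l, e, l] 2 distinct, len 3
[l, w] 2 distinct, len 2
[l, w, l] 2 distinct, len 3
[l, e] 2 distinct, len 2
Longest length with ≤2 distinct: 3.

3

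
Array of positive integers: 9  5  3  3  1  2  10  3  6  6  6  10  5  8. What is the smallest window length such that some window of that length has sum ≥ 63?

12

add 9: running sum 9 < 63
add 5: running sum 14 < 63
add 3: running sum 17 < 63
add 3: running sum 20 < 63
add 1: running sum 21 < 63
add 2: running sum 23 < 63
add 10: running sum 33 < 63
add 3: running sum 36 < 63
add 6: running sum 42 < 63
add 6: running sum 48 < 63
add 6: running sum 54 < 63
end 11: [9, 5, 3, 3, 1, 2, 10, 3, 6, 6, 6, 10] sum 64, len 12
end 12: [9, 5, 3, 3, 1, 2, 10, 3, 6, 6, 6, 10, 5] sum 69, len 13
end 13: [3, 3, 1, 2, 10, 3, 6, 6, 6, 10, 5, 8] sum 63, len 12
Shortest qualifying length: 12.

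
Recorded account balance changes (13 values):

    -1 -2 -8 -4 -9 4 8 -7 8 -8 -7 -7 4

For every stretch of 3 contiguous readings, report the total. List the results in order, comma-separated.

-11, -14, -21, -9, 3, 5, 9, -7, -7, -22, -10

Sliding a size-3 window across the 13 values:
[-1, -2, -8] → sum -11
[-2, -8, -4] → sum -14
[-8, -4, -9] → sum -21
[-4, -9, 4] → sum -9
[-9, 4, 8] → sum 3
[4, 8, -7] → sum 5
[8, -7, 8] → sum 9
[-7, 8, -8] → sum -7
[8, -8, -7] → sum -7
[-8, -7, -7] → sum -22
[-7, -7, 4] → sum -10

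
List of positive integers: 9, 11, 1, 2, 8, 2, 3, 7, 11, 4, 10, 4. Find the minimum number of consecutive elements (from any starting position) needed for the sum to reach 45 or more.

add 9: running sum 9 < 45
add 11: running sum 20 < 45
add 1: running sum 21 < 45
add 2: running sum 23 < 45
add 8: running sum 31 < 45
add 2: running sum 33 < 45
add 3: running sum 36 < 45
add 7: running sum 43 < 45
add 11: shortest ending here [11, 1, 2, 8, 2, 3, 7, 11] sum 45, len 8
add 4: shortest ending here [11, 1, 2, 8, 2, 3, 7, 11, 4] sum 49, len 9
add 10: shortest ending here [8, 2, 3, 7, 11, 4, 10] sum 45, len 7
add 4: shortest ending here [8, 2, 3, 7, 11, 4, 10, 4] sum 49, len 8
Shortest qualifying length: 7.

7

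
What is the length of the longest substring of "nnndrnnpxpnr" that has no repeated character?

[n] len 1
[n] len 1
[n] len 1
[n, d] len 2
[n, d, r] len 3
[d, r, n] len 3
[n] len 1
[n, p] len 2
[n, p, x] len 3
[x, p] len 2
[x, p, n] len 3
[x, p, n, r] len 4
Longest all-distinct length: 4.

4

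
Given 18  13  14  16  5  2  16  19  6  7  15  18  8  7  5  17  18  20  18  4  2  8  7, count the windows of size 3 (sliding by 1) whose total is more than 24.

[18, 13, 14] → sum 45  > 24 ✓
[13, 14, 16] → sum 43  > 24 ✓
[14, 16, 5] → sum 35  > 24 ✓
[16, 5, 2] → sum 23
[5, 2, 16] → sum 23
[2, 16, 19] → sum 37  > 24 ✓
[16, 19, 6] → sum 41  > 24 ✓
[19, 6, 7] → sum 32  > 24 ✓
[6, 7, 15] → sum 28  > 24 ✓
[7, 15, 18] → sum 40  > 24 ✓
[15, 18, 8] → sum 41  > 24 ✓
[18, 8, 7] → sum 33  > 24 ✓
[8, 7, 5] → sum 20
[7, 5, 17] → sum 29  > 24 ✓
[5, 17, 18] → sum 40  > 24 ✓
[17, 18, 20] → sum 55  > 24 ✓
[18, 20, 18] → sum 56  > 24 ✓
[20, 18, 4] → sum 42  > 24 ✓
[18, 4, 2] → sum 24
[4, 2, 8] → sum 14
[2, 8, 7] → sum 17
15 windows satisfy the condition.

15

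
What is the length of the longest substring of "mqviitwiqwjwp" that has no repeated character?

add m: [m] len 1
add q: [m, q] len 2
add v: [m, q, v] len 3
add i: [m, q, v, i] len 4
add i (repeat i, move left end past it): [i] len 1
add t: [i, t] len 2
add w: [i, t, w] len 3
add i (repeat i, move left end past it): [t, w, i] len 3
add q: [t, w, i, q] len 4
add w (repeat w, move left end past it): [i, q, w] len 3
add j: [i, q, w, j] len 4
add w (repeat w, move left end past it): [j, w] len 2
add p: [j, w, p] len 3
Longest all-distinct length: 4.

4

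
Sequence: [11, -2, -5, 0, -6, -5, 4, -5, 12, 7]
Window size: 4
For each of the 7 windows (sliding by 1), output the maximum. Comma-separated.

11, 0, 0, 4, 4, 12, 12

[11, -2, -5, 0] → max 11
[-2, -5, 0, -6] → max 0
[-5, 0, -6, -5] → max 0
[0, -6, -5, 4] → max 4
[-6, -5, 4, -5] → max 4
[-5, 4, -5, 12] → max 12
[4, -5, 12, 7] → max 12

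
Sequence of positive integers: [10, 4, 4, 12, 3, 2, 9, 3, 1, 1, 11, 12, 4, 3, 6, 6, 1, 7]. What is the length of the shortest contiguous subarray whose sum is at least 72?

12

add 10: running sum 10 < 72
add 4: running sum 14 < 72
add 4: running sum 18 < 72
add 12: running sum 30 < 72
add 3: running sum 33 < 72
add 2: running sum 35 < 72
add 9: running sum 44 < 72
add 3: running sum 47 < 72
add 1: running sum 48 < 72
add 1: running sum 49 < 72
add 11: running sum 60 < 72
add 12: shortest ending here [10, 4, 4, 12, 3, 2, 9, 3, 1, 1, 11, 12] sum 72, len 12
add 4: shortest ending here [10, 4, 4, 12, 3, 2, 9, 3, 1, 1, 11, 12, 4] sum 76, len 13
add 3: shortest ending here [10, 4, 4, 12, 3, 2, 9, 3, 1, 1, 11, 12, 4, 3] sum 79, len 14
add 6: shortest ending here [4, 4, 12, 3, 2, 9, 3, 1, 1, 11, 12, 4, 3, 6] sum 75, len 14
add 6: shortest ending here [12, 3, 2, 9, 3, 1, 1, 11, 12, 4, 3, 6, 6] sum 73, len 13
add 1: shortest ending here [12, 3, 2, 9, 3, 1, 1, 11, 12, 4, 3, 6, 6, 1] sum 74, len 14
add 7: shortest ending here [12, 3, 2, 9, 3, 1, 1, 11, 12, 4, 3, 6, 6, 1, 7] sum 81, len 15
Shortest qualifying length: 12.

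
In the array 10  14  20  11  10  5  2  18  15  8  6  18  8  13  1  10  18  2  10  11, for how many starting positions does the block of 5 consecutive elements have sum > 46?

(10, 14, 20, 11, 10) → sum 65  > 46 ✓
(14, 20, 11, 10, 5) → sum 60  > 46 ✓
(20, 11, 10, 5, 2) → sum 48  > 46 ✓
(11, 10, 5, 2, 18) → sum 46
(10, 5, 2, 18, 15) → sum 50  > 46 ✓
(5, 2, 18, 15, 8) → sum 48  > 46 ✓
(2, 18, 15, 8, 6) → sum 49  > 46 ✓
(18, 15, 8, 6, 18) → sum 65  > 46 ✓
(15, 8, 6, 18, 8) → sum 55  > 46 ✓
(8, 6, 18, 8, 13) → sum 53  > 46 ✓
(6, 18, 8, 13, 1) → sum 46
(18, 8, 13, 1, 10) → sum 50  > 46 ✓
(8, 13, 1, 10, 18) → sum 50  > 46 ✓
(13, 1, 10, 18, 2) → sum 44
(1, 10, 18, 2, 10) → sum 41
(10, 18, 2, 10, 11) → sum 51  > 46 ✓
12 windows satisfy the condition.

12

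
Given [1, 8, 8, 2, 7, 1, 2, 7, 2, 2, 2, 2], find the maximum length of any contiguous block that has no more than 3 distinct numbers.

9

Extend right; when distinct count exceeds 3, shrink from the left:
[1] 1 distinct, len 1
[1, 8] 2 distinct, len 2
[1, 8, 8] 2 distinct, len 3
[1, 8, 8, 2] 3 distinct, len 4
[8, 8, 2, 7] 3 distinct, len 4
[2, 7, 1] 3 distinct, len 3
[2, 7, 1, 2] 3 distinct, len 4
[2, 7, 1, 2, 7] 3 distinct, len 5
[2, 7, 1, 2, 7, 2] 3 distinct, len 6
[2, 7, 1, 2, 7, 2, 2] 3 distinct, len 7
[2, 7, 1, 2, 7, 2, 2, 2] 3 distinct, len 8
[2, 7, 1, 2, 7, 2, 2, 2, 2] 3 distinct, len 9
Longest length with ≤3 distinct: 9.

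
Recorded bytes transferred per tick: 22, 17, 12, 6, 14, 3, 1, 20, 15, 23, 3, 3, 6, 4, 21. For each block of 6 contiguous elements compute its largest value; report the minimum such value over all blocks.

17

Each size-6 window and its max:
[22, 17, 12, 6, 14, 3] → max 22
[17, 12, 6, 14, 3, 1] → max 17
[12, 6, 14, 3, 1, 20] → max 20
[6, 14, 3, 1, 20, 15] → max 20
[14, 3, 1, 20, 15, 23] → max 23
[3, 1, 20, 15, 23, 3] → max 23
[1, 20, 15, 23, 3, 3] → max 23
[20, 15, 23, 3, 3, 6] → max 23
[15, 23, 3, 3, 6, 4] → max 23
[23, 3, 3, 6, 4, 21] → max 23
Minimum of these is 17.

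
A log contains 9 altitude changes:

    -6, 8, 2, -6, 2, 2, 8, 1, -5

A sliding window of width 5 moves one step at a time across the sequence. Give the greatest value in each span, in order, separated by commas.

8, 8, 8, 8, 8

Sliding a size-5 window across the 9 values:
-6 8 2 -6 2 → max 8
8 2 -6 2 2 → max 8
2 -6 2 2 8 → max 8
-6 2 2 8 1 → max 8
2 2 8 1 -5 → max 8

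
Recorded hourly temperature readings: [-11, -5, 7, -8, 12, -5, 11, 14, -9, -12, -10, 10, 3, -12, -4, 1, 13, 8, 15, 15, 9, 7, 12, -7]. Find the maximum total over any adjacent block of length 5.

Each size-5 window and its sum:
[-11, -5, 7, -8, 12] → sum -5
[-5, 7, -8, 12, -5] → sum 1
[7, -8, 12, -5, 11] → sum 17
[-8, 12, -5, 11, 14] → sum 24
[12, -5, 11, 14, -9] → sum 23
[-5, 11, 14, -9, -12] → sum -1
[11, 14, -9, -12, -10] → sum -6
[14, -9, -12, -10, 10] → sum -7
[-9, -12, -10, 10, 3] → sum -18
[-12, -10, 10, 3, -12] → sum -21
[-10, 10, 3, -12, -4] → sum -13
[10, 3, -12, -4, 1] → sum -2
[3, -12, -4, 1, 13] → sum 1
[-12, -4, 1, 13, 8] → sum 6
[-4, 1, 13, 8, 15] → sum 33
[1, 13, 8, 15, 15] → sum 52
[13, 8, 15, 15, 9] → sum 60
[8, 15, 15, 9, 7] → sum 54
[15, 15, 9, 7, 12] → sum 58
[15, 9, 7, 12, -7] → sum 36
Maximum of these is 60.

60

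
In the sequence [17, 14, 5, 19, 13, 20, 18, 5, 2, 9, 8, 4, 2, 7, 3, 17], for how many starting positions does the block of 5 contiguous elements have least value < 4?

(17, 14, 5, 19, 13) → min 5
(14, 5, 19, 13, 20) → min 5
(5, 19, 13, 20, 18) → min 5
(19, 13, 20, 18, 5) → min 5
(13, 20, 18, 5, 2) → min 2  < 4 ✓
(20, 18, 5, 2, 9) → min 2  < 4 ✓
(18, 5, 2, 9, 8) → min 2  < 4 ✓
(5, 2, 9, 8, 4) → min 2  < 4 ✓
(2, 9, 8, 4, 2) → min 2  < 4 ✓
(9, 8, 4, 2, 7) → min 2  < 4 ✓
(8, 4, 2, 7, 3) → min 2  < 4 ✓
(4, 2, 7, 3, 17) → min 2  < 4 ✓
8 windows satisfy the condition.

8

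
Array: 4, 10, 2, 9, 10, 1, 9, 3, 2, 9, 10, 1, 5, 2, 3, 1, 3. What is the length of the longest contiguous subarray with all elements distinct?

[4] len 1
[4, 10] len 2
[4, 10, 2] len 3
[4, 10, 2, 9] len 4
[2, 9, 10] len 3
[2, 9, 10, 1] len 4
[10, 1, 9] len 3
[10, 1, 9, 3] len 4
[10, 1, 9, 3, 2] len 5
[3, 2, 9] len 3
[3, 2, 9, 10] len 4
[3, 2, 9, 10, 1] len 5
[3, 2, 9, 10, 1, 5] len 6
[9, 10, 1, 5, 2] len 5
[9, 10, 1, 5, 2, 3] len 6
[5, 2, 3, 1] len 4
[1, 3] len 2
Longest all-distinct length: 6.

6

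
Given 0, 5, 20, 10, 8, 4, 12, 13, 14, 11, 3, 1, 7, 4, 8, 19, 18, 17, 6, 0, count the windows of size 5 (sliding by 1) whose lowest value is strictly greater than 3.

(0, 5, 20, 10, 8) → min 0
(5, 20, 10, 8, 4) → min 4  > 3 ✓
(20, 10, 8, 4, 12) → min 4  > 3 ✓
(10, 8, 4, 12, 13) → min 4  > 3 ✓
(8, 4, 12, 13, 14) → min 4  > 3 ✓
(4, 12, 13, 14, 11) → min 4  > 3 ✓
(12, 13, 14, 11, 3) → min 3
(13, 14, 11, 3, 1) → min 1
(14, 11, 3, 1, 7) → min 1
(11, 3, 1, 7, 4) → min 1
(3, 1, 7, 4, 8) → min 1
(1, 7, 4, 8, 19) → min 1
(7, 4, 8, 19, 18) → min 4  > 3 ✓
(4, 8, 19, 18, 17) → min 4  > 3 ✓
(8, 19, 18, 17, 6) → min 6  > 3 ✓
(19, 18, 17, 6, 0) → min 0
8 windows satisfy the condition.

8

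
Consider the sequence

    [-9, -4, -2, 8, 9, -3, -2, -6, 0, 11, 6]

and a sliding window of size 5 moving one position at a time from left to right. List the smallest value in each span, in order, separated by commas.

-9, -4, -3, -6, -6, -6, -6

[-9, -4, -2, 8, 9] → min -9
[-4, -2, 8, 9, -3] → min -4
[-2, 8, 9, -3, -2] → min -3
[8, 9, -3, -2, -6] → min -6
[9, -3, -2, -6, 0] → min -6
[-3, -2, -6, 0, 11] → min -6
[-2, -6, 0, 11, 6] → min -6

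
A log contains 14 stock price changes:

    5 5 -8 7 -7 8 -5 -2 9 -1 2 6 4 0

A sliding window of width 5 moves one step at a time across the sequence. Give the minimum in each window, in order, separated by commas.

-8, -8, -8, -7, -7, -5, -5, -2, -1, -1

(5, 5, -8, 7, -7) → min -8
(5, -8, 7, -7, 8) → min -8
(-8, 7, -7, 8, -5) → min -8
(7, -7, 8, -5, -2) → min -7
(-7, 8, -5, -2, 9) → min -7
(8, -5, -2, 9, -1) → min -5
(-5, -2, 9, -1, 2) → min -5
(-2, 9, -1, 2, 6) → min -2
(9, -1, 2, 6, 4) → min -1
(-1, 2, 6, 4, 0) → min -1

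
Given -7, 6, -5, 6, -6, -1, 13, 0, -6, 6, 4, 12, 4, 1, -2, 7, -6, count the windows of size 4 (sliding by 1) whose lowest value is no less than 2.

[-7, 6, -5, 6] → min -7
[6, -5, 6, -6] → min -6
[-5, 6, -6, -1] → min -6
[6, -6, -1, 13] → min -6
[-6, -1, 13, 0] → min -6
[-1, 13, 0, -6] → min -6
[13, 0, -6, 6] → min -6
[0, -6, 6, 4] → min -6
[-6, 6, 4, 12] → min -6
[6, 4, 12, 4] → min 4  ≥ 2 ✓
[4, 12, 4, 1] → min 1
[12, 4, 1, -2] → min -2
[4, 1, -2, 7] → min -2
[1, -2, 7, -6] → min -6
1 window satisfy the condition.

1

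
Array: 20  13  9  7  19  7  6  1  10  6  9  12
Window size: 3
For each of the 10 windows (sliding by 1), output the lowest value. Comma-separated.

9, 7, 7, 7, 6, 1, 1, 1, 6, 6

(20, 13, 9) → min 9
(13, 9, 7) → min 7
(9, 7, 19) → min 7
(7, 19, 7) → min 7
(19, 7, 6) → min 6
(7, 6, 1) → min 1
(6, 1, 10) → min 1
(1, 10, 6) → min 1
(10, 6, 9) → min 6
(6, 9, 12) → min 6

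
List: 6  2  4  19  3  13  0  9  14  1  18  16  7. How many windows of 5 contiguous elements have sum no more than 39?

4

[6, 2, 4, 19, 3] → sum 34  ≤ 39 ✓
[2, 4, 19, 3, 13] → sum 41
[4, 19, 3, 13, 0] → sum 39  ≤ 39 ✓
[19, 3, 13, 0, 9] → sum 44
[3, 13, 0, 9, 14] → sum 39  ≤ 39 ✓
[13, 0, 9, 14, 1] → sum 37  ≤ 39 ✓
[0, 9, 14, 1, 18] → sum 42
[9, 14, 1, 18, 16] → sum 58
[14, 1, 18, 16, 7] → sum 56
4 windows satisfy the condition.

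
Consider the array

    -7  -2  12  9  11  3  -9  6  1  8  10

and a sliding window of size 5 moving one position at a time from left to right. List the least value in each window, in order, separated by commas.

Sliding a size-5 window across the 11 values:
[-7, -2, 12, 9, 11] → min -7
[-2, 12, 9, 11, 3] → min -2
[12, 9, 11, 3, -9] → min -9
[9, 11, 3, -9, 6] → min -9
[11, 3, -9, 6, 1] → min -9
[3, -9, 6, 1, 8] → min -9
[-9, 6, 1, 8, 10] → min -9

-7, -2, -9, -9, -9, -9, -9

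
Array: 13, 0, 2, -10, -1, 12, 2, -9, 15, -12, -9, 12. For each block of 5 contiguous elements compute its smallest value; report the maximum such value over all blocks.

-9

[13, 0, 2, -10, -1] → min -10
[0, 2, -10, -1, 12] → min -10
[2, -10, -1, 12, 2] → min -10
[-10, -1, 12, 2, -9] → min -10
[-1, 12, 2, -9, 15] → min -9
[12, 2, -9, 15, -12] → min -12
[2, -9, 15, -12, -9] → min -12
[-9, 15, -12, -9, 12] → min -12
Maximum of these is -9.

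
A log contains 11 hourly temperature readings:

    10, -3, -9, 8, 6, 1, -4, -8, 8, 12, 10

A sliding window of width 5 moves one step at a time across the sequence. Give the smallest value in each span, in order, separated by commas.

(10, -3, -9, 8, 6) → min -9
(-3, -9, 8, 6, 1) → min -9
(-9, 8, 6, 1, -4) → min -9
(8, 6, 1, -4, -8) → min -8
(6, 1, -4, -8, 8) → min -8
(1, -4, -8, 8, 12) → min -8
(-4, -8, 8, 12, 10) → min -8

-9, -9, -9, -8, -8, -8, -8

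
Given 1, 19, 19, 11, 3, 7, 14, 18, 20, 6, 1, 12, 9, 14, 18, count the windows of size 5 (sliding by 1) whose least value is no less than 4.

1

(1, 19, 19, 11, 3) → min 1
(19, 19, 11, 3, 7) → min 3
(19, 11, 3, 7, 14) → min 3
(11, 3, 7, 14, 18) → min 3
(3, 7, 14, 18, 20) → min 3
(7, 14, 18, 20, 6) → min 6  ≥ 4 ✓
(14, 18, 20, 6, 1) → min 1
(18, 20, 6, 1, 12) → min 1
(20, 6, 1, 12, 9) → min 1
(6, 1, 12, 9, 14) → min 1
(1, 12, 9, 14, 18) → min 1
1 window satisfy the condition.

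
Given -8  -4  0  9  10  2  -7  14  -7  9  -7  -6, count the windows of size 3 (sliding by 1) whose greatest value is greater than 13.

3

-8 -4 0 → max 0
-4 0 9 → max 9
0 9 10 → max 10
9 10 2 → max 10
10 2 -7 → max 10
2 -7 14 → max 14  > 13 ✓
-7 14 -7 → max 14  > 13 ✓
14 -7 9 → max 14  > 13 ✓
-7 9 -7 → max 9
9 -7 -6 → max 9
3 windows satisfy the condition.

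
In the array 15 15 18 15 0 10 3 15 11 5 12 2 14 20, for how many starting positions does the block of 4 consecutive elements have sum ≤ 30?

3

(15, 15, 18, 15) → sum 63
(15, 18, 15, 0) → sum 48
(18, 15, 0, 10) → sum 43
(15, 0, 10, 3) → sum 28  ≤ 30 ✓
(0, 10, 3, 15) → sum 28  ≤ 30 ✓
(10, 3, 15, 11) → sum 39
(3, 15, 11, 5) → sum 34
(15, 11, 5, 12) → sum 43
(11, 5, 12, 2) → sum 30  ≤ 30 ✓
(5, 12, 2, 14) → sum 33
(12, 2, 14, 20) → sum 48
3 windows satisfy the condition.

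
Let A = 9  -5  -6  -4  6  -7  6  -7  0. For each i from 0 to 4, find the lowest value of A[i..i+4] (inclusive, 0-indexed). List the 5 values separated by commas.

-6, -7, -7, -7, -7

[9, -5, -6, -4, 6] → min -6
[-5, -6, -4, 6, -7] → min -7
[-6, -4, 6, -7, 6] → min -7
[-4, 6, -7, 6, -7] → min -7
[6, -7, 6, -7, 0] → min -7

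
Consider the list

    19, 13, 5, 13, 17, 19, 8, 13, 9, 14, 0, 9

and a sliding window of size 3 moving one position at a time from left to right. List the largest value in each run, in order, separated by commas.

19, 13, 17, 19, 19, 19, 13, 14, 14, 14

(19, 13, 5) → max 19
(13, 5, 13) → max 13
(5, 13, 17) → max 17
(13, 17, 19) → max 19
(17, 19, 8) → max 19
(19, 8, 13) → max 19
(8, 13, 9) → max 13
(13, 9, 14) → max 14
(9, 14, 0) → max 14
(14, 0, 9) → max 14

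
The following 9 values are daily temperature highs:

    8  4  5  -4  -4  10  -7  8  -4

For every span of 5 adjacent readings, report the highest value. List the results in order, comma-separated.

[8, 4, 5, -4, -4] → max 8
[4, 5, -4, -4, 10] → max 10
[5, -4, -4, 10, -7] → max 10
[-4, -4, 10, -7, 8] → max 10
[-4, 10, -7, 8, -4] → max 10

8, 10, 10, 10, 10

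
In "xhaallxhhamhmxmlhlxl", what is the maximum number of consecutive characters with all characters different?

4

add x: [x] len 1
add h: [x, h] len 2
add a: [x, h, a] len 3
add a (repeat a, move left end past it): [a] len 1
add l: [a, l] len 2
add l (repeat l, move left end past it): [l] len 1
add x: [l, x] len 2
add h: [l, x, h] len 3
add h (repeat h, move left end past it): [h] len 1
add a: [h, a] len 2
add m: [h, a, m] len 3
add h (repeat h, move left end past it): [a, m, h] len 3
add m (repeat m, move left end past it): [h, m] len 2
add x: [h, m, x] len 3
add m (repeat m, move left end past it): [x, m] len 2
add l: [x, m, l] len 3
add h: [x, m, l, h] len 4
add l (repeat l, move left end past it): [h, l] len 2
add x: [h, l, x] len 3
add l (repeat l, move left end past it): [x, l] len 2
Longest all-distinct length: 4.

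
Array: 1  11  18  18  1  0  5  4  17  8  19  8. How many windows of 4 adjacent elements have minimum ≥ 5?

1

1 11 18 18 → min 1
11 18 18 1 → min 1
18 18 1 0 → min 0
18 1 0 5 → min 0
1 0 5 4 → min 0
0 5 4 17 → min 0
5 4 17 8 → min 4
4 17 8 19 → min 4
17 8 19 8 → min 8  ≥ 5 ✓
1 window satisfy the condition.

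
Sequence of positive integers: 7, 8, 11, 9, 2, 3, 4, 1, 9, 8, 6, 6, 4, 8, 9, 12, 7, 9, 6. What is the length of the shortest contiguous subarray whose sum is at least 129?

add 7: running sum 7 < 129
add 8: running sum 15 < 129
add 11: running sum 26 < 129
add 9: running sum 35 < 129
add 2: running sum 37 < 129
add 3: running sum 40 < 129
add 4: running sum 44 < 129
add 1: running sum 45 < 129
add 9: running sum 54 < 129
add 8: running sum 62 < 129
add 6: running sum 68 < 129
add 6: running sum 74 < 129
add 4: running sum 78 < 129
add 8: running sum 86 < 129
add 9: running sum 95 < 129
add 12: running sum 107 < 129
add 7: running sum 114 < 129
add 9: running sum 123 < 129
end 18: [7, 8, 11, 9, 2, 3, 4, 1, 9, 8, 6, 6, 4, 8, 9, 12, 7, 9, 6] sum 129, len 19
Shortest qualifying length: 19.

19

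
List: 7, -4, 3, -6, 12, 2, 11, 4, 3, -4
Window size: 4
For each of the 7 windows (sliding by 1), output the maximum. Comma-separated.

Sliding a size-4 window across the 10 values:
(7, -4, 3, -6) → max 7
(-4, 3, -6, 12) → max 12
(3, -6, 12, 2) → max 12
(-6, 12, 2, 11) → max 12
(12, 2, 11, 4) → max 12
(2, 11, 4, 3) → max 11
(11, 4, 3, -4) → max 11

7, 12, 12, 12, 12, 11, 11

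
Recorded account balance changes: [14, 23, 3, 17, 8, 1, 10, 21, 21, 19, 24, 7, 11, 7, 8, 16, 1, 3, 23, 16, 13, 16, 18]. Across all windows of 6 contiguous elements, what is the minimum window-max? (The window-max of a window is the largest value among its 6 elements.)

16

Window maxs for each of the 18 positions:
(14, 23, 3, 17, 8, 1) → max 23
(23, 3, 17, 8, 1, 10) → max 23
(3, 17, 8, 1, 10, 21) → max 21
(17, 8, 1, 10, 21, 21) → max 21
(8, 1, 10, 21, 21, 19) → max 21
(1, 10, 21, 21, 19, 24) → max 24
(10, 21, 21, 19, 24, 7) → max 24
(21, 21, 19, 24, 7, 11) → max 24
(21, 19, 24, 7, 11, 7) → max 24
(19, 24, 7, 11, 7, 8) → max 24
(24, 7, 11, 7, 8, 16) → max 24
(7, 11, 7, 8, 16, 1) → max 16
(11, 7, 8, 16, 1, 3) → max 16
(7, 8, 16, 1, 3, 23) → max 23
(8, 16, 1, 3, 23, 16) → max 23
(16, 1, 3, 23, 16, 13) → max 23
(1, 3, 23, 16, 13, 16) → max 23
(3, 23, 16, 13, 16, 18) → max 23
Minimum of these is 16.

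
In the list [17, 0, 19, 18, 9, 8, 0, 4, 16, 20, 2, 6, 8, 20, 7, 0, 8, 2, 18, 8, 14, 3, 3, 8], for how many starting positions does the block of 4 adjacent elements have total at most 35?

(17, 0, 19, 18) → sum 54
(0, 19, 18, 9) → sum 46
(19, 18, 9, 8) → sum 54
(18, 9, 8, 0) → sum 35  ≤ 35 ✓
(9, 8, 0, 4) → sum 21  ≤ 35 ✓
(8, 0, 4, 16) → sum 28  ≤ 35 ✓
(0, 4, 16, 20) → sum 40
(4, 16, 20, 2) → sum 42
(16, 20, 2, 6) → sum 44
(20, 2, 6, 8) → sum 36
(2, 6, 8, 20) → sum 36
(6, 8, 20, 7) → sum 41
(8, 20, 7, 0) → sum 35  ≤ 35 ✓
(20, 7, 0, 8) → sum 35  ≤ 35 ✓
(7, 0, 8, 2) → sum 17  ≤ 35 ✓
(0, 8, 2, 18) → sum 28  ≤ 35 ✓
(8, 2, 18, 8) → sum 36
(2, 18, 8, 14) → sum 42
(18, 8, 14, 3) → sum 43
(8, 14, 3, 3) → sum 28  ≤ 35 ✓
(14, 3, 3, 8) → sum 28  ≤ 35 ✓
9 windows satisfy the condition.

9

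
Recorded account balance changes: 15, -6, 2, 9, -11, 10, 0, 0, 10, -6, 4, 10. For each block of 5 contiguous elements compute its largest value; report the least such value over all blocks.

10

Window maxs for each of the 8 positions:
15 -6 2 9 -11 → max 15
-6 2 9 -11 10 → max 10
2 9 -11 10 0 → max 10
9 -11 10 0 0 → max 10
-11 10 0 0 10 → max 10
10 0 0 10 -6 → max 10
0 0 10 -6 4 → max 10
0 10 -6 4 10 → max 10
Least of these is 10.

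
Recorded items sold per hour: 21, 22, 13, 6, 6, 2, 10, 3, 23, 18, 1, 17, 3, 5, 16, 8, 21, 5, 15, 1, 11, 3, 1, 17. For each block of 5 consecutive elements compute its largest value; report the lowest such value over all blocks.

21 22 13 6 6 → max 22
22 13 6 6 2 → max 22
13 6 6 2 10 → max 13
6 6 2 10 3 → max 10
6 2 10 3 23 → max 23
2 10 3 23 18 → max 23
10 3 23 18 1 → max 23
3 23 18 1 17 → max 23
23 18 1 17 3 → max 23
18 1 17 3 5 → max 18
1 17 3 5 16 → max 17
17 3 5 16 8 → max 17
3 5 16 8 21 → max 21
5 16 8 21 5 → max 21
16 8 21 5 15 → max 21
8 21 5 15 1 → max 21
21 5 15 1 11 → max 21
5 15 1 11 3 → max 15
15 1 11 3 1 → max 15
1 11 3 1 17 → max 17
Lowest of these is 10.

10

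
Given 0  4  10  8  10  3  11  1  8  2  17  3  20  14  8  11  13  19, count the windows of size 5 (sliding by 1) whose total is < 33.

3

0 4 10 8 10 → sum 32  < 33 ✓
4 10 8 10 3 → sum 35
10 8 10 3 11 → sum 42
8 10 3 11 1 → sum 33
10 3 11 1 8 → sum 33
3 11 1 8 2 → sum 25  < 33 ✓
11 1 8 2 17 → sum 39
1 8 2 17 3 → sum 31  < 33 ✓
8 2 17 3 20 → sum 50
2 17 3 20 14 → sum 56
17 3 20 14 8 → sum 62
3 20 14 8 11 → sum 56
20 14 8 11 13 → sum 66
14 8 11 13 19 → sum 65
3 windows satisfy the condition.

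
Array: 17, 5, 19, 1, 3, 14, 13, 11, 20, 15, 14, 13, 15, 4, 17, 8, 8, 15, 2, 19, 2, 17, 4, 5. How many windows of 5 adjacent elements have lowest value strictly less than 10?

(17, 5, 19, 1, 3) → min 1  < 10 ✓
(5, 19, 1, 3, 14) → min 1  < 10 ✓
(19, 1, 3, 14, 13) → min 1  < 10 ✓
(1, 3, 14, 13, 11) → min 1  < 10 ✓
(3, 14, 13, 11, 20) → min 3  < 10 ✓
(14, 13, 11, 20, 15) → min 11
(13, 11, 20, 15, 14) → min 11
(11, 20, 15, 14, 13) → min 11
(20, 15, 14, 13, 15) → min 13
(15, 14, 13, 15, 4) → min 4  < 10 ✓
(14, 13, 15, 4, 17) → min 4  < 10 ✓
(13, 15, 4, 17, 8) → min 4  < 10 ✓
(15, 4, 17, 8, 8) → min 4  < 10 ✓
(4, 17, 8, 8, 15) → min 4  < 10 ✓
(17, 8, 8, 15, 2) → min 2  < 10 ✓
(8, 8, 15, 2, 19) → min 2  < 10 ✓
(8, 15, 2, 19, 2) → min 2  < 10 ✓
(15, 2, 19, 2, 17) → min 2  < 10 ✓
(2, 19, 2, 17, 4) → min 2  < 10 ✓
(19, 2, 17, 4, 5) → min 2  < 10 ✓
16 windows satisfy the condition.

16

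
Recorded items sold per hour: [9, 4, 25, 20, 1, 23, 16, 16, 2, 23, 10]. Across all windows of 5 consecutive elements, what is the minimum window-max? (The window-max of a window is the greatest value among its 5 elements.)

(9, 4, 25, 20, 1) → max 25
(4, 25, 20, 1, 23) → max 25
(25, 20, 1, 23, 16) → max 25
(20, 1, 23, 16, 16) → max 23
(1, 23, 16, 16, 2) → max 23
(23, 16, 16, 2, 23) → max 23
(16, 16, 2, 23, 10) → max 23
Minimum of these is 23.

23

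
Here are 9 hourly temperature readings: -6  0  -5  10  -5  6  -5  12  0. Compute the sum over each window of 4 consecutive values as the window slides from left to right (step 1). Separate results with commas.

[-6, 0, -5, 10] → sum -1
[0, -5, 10, -5] → sum 0
[-5, 10, -5, 6] → sum 6
[10, -5, 6, -5] → sum 6
[-5, 6, -5, 12] → sum 8
[6, -5, 12, 0] → sum 13

-1, 0, 6, 6, 8, 13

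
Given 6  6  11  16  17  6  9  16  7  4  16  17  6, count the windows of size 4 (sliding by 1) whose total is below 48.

6

6 6 11 16 → sum 39  < 48 ✓
6 11 16 17 → sum 50
11 16 17 6 → sum 50
16 17 6 9 → sum 48
17 6 9 16 → sum 48
6 9 16 7 → sum 38  < 48 ✓
9 16 7 4 → sum 36  < 48 ✓
16 7 4 16 → sum 43  < 48 ✓
7 4 16 17 → sum 44  < 48 ✓
4 16 17 6 → sum 43  < 48 ✓
6 windows satisfy the condition.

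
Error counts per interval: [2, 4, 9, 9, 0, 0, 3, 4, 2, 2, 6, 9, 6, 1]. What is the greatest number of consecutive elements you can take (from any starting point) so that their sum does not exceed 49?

add 2: [2] sum 2, len 1
add 4: [2, 4] sum 6, len 2
add 9: [2, 4, 9] sum 15, len 3
add 9: [2, 4, 9, 9] sum 24, len 4
add 0: [2, 4, 9, 9, 0] sum 24, len 5
add 0: [2, 4, 9, 9, 0, 0] sum 24, len 6
add 3: [2, 4, 9, 9, 0, 0, 3] sum 27, len 7
add 4: [2, 4, 9, 9, 0, 0, 3, 4] sum 31, len 8
add 2: [2, 4, 9, 9, 0, 0, 3, 4, 2] sum 33, len 9
add 2: [2, 4, 9, 9, 0, 0, 3, 4, 2, 2] sum 35, len 10
add 6: [2, 4, 9, 9, 0, 0, 3, 4, 2, 2, 6] sum 41, len 11
add 9: [4, 9, 9, 0, 0, 3, 4, 2, 2, 6, 9] sum 48, len 11
add 6: [9, 0, 0, 3, 4, 2, 2, 6, 9, 6] sum 41, len 10
add 1: [9, 0, 0, 3, 4, 2, 2, 6, 9, 6, 1] sum 42, len 11
Longest length seen: 11.

11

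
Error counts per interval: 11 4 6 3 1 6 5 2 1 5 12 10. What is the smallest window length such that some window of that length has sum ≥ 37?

add 11: running sum 11 < 37
add 4: running sum 15 < 37
add 6: running sum 21 < 37
add 3: running sum 24 < 37
add 1: running sum 25 < 37
add 6: running sum 31 < 37
add 5: running sum 36 < 37
add 2: shortest ending here [11, 4, 6, 3, 1, 6, 5, 2] sum 38, len 8
add 1: shortest ending here [11, 4, 6, 3, 1, 6, 5, 2, 1] sum 39, len 9
add 5: shortest ending here [11, 4, 6, 3, 1, 6, 5, 2, 1, 5] sum 44, len 10
add 12: shortest ending here [6, 3, 1, 6, 5, 2, 1, 5, 12] sum 41, len 9
add 10: shortest ending here [6, 5, 2, 1, 5, 12, 10] sum 41, len 7
Shortest qualifying length: 7.

7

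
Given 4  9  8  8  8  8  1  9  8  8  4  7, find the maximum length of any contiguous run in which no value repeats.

3

add 4: [4] len 1
add 9: [4, 9] len 2
add 8: [4, 9, 8] len 3
add 8 (repeat 8, move left end past it): [8] len 1
add 8 (repeat 8, move left end past it): [8] len 1
add 8 (repeat 8, move left end past it): [8] len 1
add 1: [8, 1] len 2
add 9: [8, 1, 9] len 3
add 8 (repeat 8, move left end past it): [1, 9, 8] len 3
add 8 (repeat 8, move left end past it): [8] len 1
add 4: [8, 4] len 2
add 7: [8, 4, 7] len 3
Longest all-distinct length: 3.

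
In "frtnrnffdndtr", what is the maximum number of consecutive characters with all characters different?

4

[f] len 1
[f, r] len 2
[f, r, t] len 3
[f, r, t, n] len 4
[t, n, r] len 3
[r, n] len 2
[r, n, f] len 3
[f] len 1
[f, d] len 2
[f, d, n] len 3
[n, d] len 2
[n, d, t] len 3
[n, d, t, r] len 4
Longest all-distinct length: 4.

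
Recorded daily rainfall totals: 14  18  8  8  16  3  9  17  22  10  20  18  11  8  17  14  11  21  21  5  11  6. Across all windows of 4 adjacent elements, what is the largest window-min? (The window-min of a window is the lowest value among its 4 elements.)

[14, 18, 8, 8] → min 8
[18, 8, 8, 16] → min 8
[8, 8, 16, 3] → min 3
[8, 16, 3, 9] → min 3
[16, 3, 9, 17] → min 3
[3, 9, 17, 22] → min 3
[9, 17, 22, 10] → min 9
[17, 22, 10, 20] → min 10
[22, 10, 20, 18] → min 10
[10, 20, 18, 11] → min 10
[20, 18, 11, 8] → min 8
[18, 11, 8, 17] → min 8
[11, 8, 17, 14] → min 8
[8, 17, 14, 11] → min 8
[17, 14, 11, 21] → min 11
[14, 11, 21, 21] → min 11
[11, 21, 21, 5] → min 5
[21, 21, 5, 11] → min 5
[21, 5, 11, 6] → min 5
Largest of these is 11.

11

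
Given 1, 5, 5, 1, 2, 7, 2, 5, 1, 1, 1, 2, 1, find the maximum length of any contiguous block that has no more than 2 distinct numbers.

5

[1] 1 distinct, len 1
[1, 5] 2 distinct, len 2
[1, 5, 5] 2 distinct, len 3
[1, 5, 5, 1] 2 distinct, len 4
[1, 2] 2 distinct, len 2
[2, 7] 2 distinct, len 2
[2, 7, 2] 2 distinct, len 3
[2, 5] 2 distinct, len 2
[5, 1] 2 distinct, len 2
[5, 1, 1] 2 distinct, len 3
[5, 1, 1, 1] 2 distinct, len 4
[1, 1, 1, 2] 2 distinct, len 4
[1, 1, 1, 2, 1] 2 distinct, len 5
Longest length with ≤2 distinct: 5.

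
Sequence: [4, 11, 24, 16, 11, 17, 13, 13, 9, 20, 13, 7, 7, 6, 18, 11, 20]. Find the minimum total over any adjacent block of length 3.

Each size-3 window and its sum:
4 11 24 → sum 39
11 24 16 → sum 51
24 16 11 → sum 51
16 11 17 → sum 44
11 17 13 → sum 41
17 13 13 → sum 43
13 13 9 → sum 35
13 9 20 → sum 42
9 20 13 → sum 42
20 13 7 → sum 40
13 7 7 → sum 27
7 7 6 → sum 20
7 6 18 → sum 31
6 18 11 → sum 35
18 11 20 → sum 49
Minimum of these is 20.

20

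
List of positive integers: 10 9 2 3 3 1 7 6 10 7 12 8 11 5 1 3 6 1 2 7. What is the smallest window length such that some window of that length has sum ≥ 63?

add 10: running sum 10 < 63
add 9: running sum 19 < 63
add 2: running sum 21 < 63
add 3: running sum 24 < 63
add 3: running sum 27 < 63
add 1: running sum 28 < 63
add 7: running sum 35 < 63
add 6: running sum 41 < 63
add 10: running sum 51 < 63
add 7: running sum 58 < 63
add 12: shortest ending here [10, 9, 2, 3, 3, 1, 7, 6, 10, 7, 12] sum 70, len 11
add 8: shortest ending here [9, 2, 3, 3, 1, 7, 6, 10, 7, 12, 8] sum 68, len 11
add 11: shortest ending here [3, 1, 7, 6, 10, 7, 12, 8, 11] sum 65, len 9
add 5: shortest ending here [7, 6, 10, 7, 12, 8, 11, 5] sum 66, len 8
add 1: shortest ending here [7, 6, 10, 7, 12, 8, 11, 5, 1] sum 67, len 9
add 3: shortest ending here [6, 10, 7, 12, 8, 11, 5, 1, 3] sum 63, len 9
add 6: shortest ending here [10, 7, 12, 8, 11, 5, 1, 3, 6] sum 63, len 9
add 1: shortest ending here [10, 7, 12, 8, 11, 5, 1, 3, 6, 1] sum 64, len 10
add 2: shortest ending here [10, 7, 12, 8, 11, 5, 1, 3, 6, 1, 2] sum 66, len 11
add 7: shortest ending here [7, 12, 8, 11, 5, 1, 3, 6, 1, 2, 7] sum 63, len 11
Shortest qualifying length: 8.

8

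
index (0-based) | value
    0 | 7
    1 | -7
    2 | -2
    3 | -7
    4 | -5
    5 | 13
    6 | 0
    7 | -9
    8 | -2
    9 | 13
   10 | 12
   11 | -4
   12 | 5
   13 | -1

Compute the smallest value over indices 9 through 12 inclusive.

-4

Elements at indices 9..12: 13, 12, -4, 5
min(13, 12, -4, 5) = -4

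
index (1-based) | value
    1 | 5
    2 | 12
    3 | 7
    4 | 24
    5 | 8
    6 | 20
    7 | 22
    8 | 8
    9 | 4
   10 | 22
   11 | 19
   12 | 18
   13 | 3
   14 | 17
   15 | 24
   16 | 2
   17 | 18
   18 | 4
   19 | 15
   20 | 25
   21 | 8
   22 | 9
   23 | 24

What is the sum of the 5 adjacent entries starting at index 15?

63

Elements at indices 15..19: 24, 2, 18, 4, 15
sum(24, 2, 18, 4, 15) = 63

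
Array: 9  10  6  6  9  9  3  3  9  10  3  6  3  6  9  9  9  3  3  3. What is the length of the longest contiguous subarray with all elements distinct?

4

[9] len 1
[9, 10] len 2
[9, 10, 6] len 3
[6] len 1
[6, 9] len 2
[9] len 1
[9, 3] len 2
[3] len 1
[3, 9] len 2
[3, 9, 10] len 3
[9, 10, 3] len 3
[9, 10, 3, 6] len 4
[6, 3] len 2
[3, 6] len 2
[3, 6, 9] len 3
[9] len 1
[9] len 1
[9, 3] len 2
[3] len 1
[3] len 1
Longest all-distinct length: 4.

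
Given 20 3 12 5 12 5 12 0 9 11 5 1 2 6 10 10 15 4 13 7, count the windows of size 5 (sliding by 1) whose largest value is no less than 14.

[20, 3, 12, 5, 12] → max 20  ≥ 14 ✓
[3, 12, 5, 12, 5] → max 12
[12, 5, 12, 5, 12] → max 12
[5, 12, 5, 12, 0] → max 12
[12, 5, 12, 0, 9] → max 12
[5, 12, 0, 9, 11] → max 12
[12, 0, 9, 11, 5] → max 12
[0, 9, 11, 5, 1] → max 11
[9, 11, 5, 1, 2] → max 11
[11, 5, 1, 2, 6] → max 11
[5, 1, 2, 6, 10] → max 10
[1, 2, 6, 10, 10] → max 10
[2, 6, 10, 10, 15] → max 15  ≥ 14 ✓
[6, 10, 10, 15, 4] → max 15  ≥ 14 ✓
[10, 10, 15, 4, 13] → max 15  ≥ 14 ✓
[10, 15, 4, 13, 7] → max 15  ≥ 14 ✓
5 windows satisfy the condition.

5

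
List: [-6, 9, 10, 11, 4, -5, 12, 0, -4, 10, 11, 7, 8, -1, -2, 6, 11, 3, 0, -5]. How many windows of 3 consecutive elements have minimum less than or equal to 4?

15

(-6, 9, 10) → min -6  ≤ 4 ✓
(9, 10, 11) → min 9
(10, 11, 4) → min 4  ≤ 4 ✓
(11, 4, -5) → min -5  ≤ 4 ✓
(4, -5, 12) → min -5  ≤ 4 ✓
(-5, 12, 0) → min -5  ≤ 4 ✓
(12, 0, -4) → min -4  ≤ 4 ✓
(0, -4, 10) → min -4  ≤ 4 ✓
(-4, 10, 11) → min -4  ≤ 4 ✓
(10, 11, 7) → min 7
(11, 7, 8) → min 7
(7, 8, -1) → min -1  ≤ 4 ✓
(8, -1, -2) → min -2  ≤ 4 ✓
(-1, -2, 6) → min -2  ≤ 4 ✓
(-2, 6, 11) → min -2  ≤ 4 ✓
(6, 11, 3) → min 3  ≤ 4 ✓
(11, 3, 0) → min 0  ≤ 4 ✓
(3, 0, -5) → min -5  ≤ 4 ✓
15 windows satisfy the condition.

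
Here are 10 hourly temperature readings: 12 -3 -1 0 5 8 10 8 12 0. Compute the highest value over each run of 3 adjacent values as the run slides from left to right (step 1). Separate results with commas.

12, 0, 5, 8, 10, 10, 12, 12

[12, -3, -1] → max 12
[-3, -1, 0] → max 0
[-1, 0, 5] → max 5
[0, 5, 8] → max 8
[5, 8, 10] → max 10
[8, 10, 8] → max 10
[10, 8, 12] → max 12
[8, 12, 0] → max 12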